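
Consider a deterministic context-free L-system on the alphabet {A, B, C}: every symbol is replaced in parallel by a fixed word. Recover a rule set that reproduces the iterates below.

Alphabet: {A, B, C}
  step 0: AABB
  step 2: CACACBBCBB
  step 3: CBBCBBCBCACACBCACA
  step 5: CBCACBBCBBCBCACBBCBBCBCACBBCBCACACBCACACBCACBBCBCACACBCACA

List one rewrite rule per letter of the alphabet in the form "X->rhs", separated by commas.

  step 2 ⇒ step 3: CACACBBCBB ⇒ CB·B·CB·B·CB·CA·CA·CB·CA·CA
    A ↦ B
    B ↦ CA
    C ↦ CB

A->B, B->CA, C->CB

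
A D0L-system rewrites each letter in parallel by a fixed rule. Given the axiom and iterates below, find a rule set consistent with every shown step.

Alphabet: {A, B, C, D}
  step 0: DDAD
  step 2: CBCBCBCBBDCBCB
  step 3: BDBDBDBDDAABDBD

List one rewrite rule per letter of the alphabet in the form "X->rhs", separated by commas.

  step 2 ⇒ step 3: CBCBCBCBBDCBCB ⇒ B·D·B·D·B·D·B·D·D·AA·B·D·B·D
    B ↦ D
    C ↦ B
    D ↦ AA
    A ↦ CB  (constrained at step 0)

A->CB, B->D, C->B, D->AA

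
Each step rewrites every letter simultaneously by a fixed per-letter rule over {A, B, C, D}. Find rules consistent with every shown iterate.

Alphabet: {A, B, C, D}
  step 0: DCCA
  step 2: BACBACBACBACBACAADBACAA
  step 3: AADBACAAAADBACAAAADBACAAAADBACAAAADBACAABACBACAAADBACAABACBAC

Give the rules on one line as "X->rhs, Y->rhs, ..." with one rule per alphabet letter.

  step 2 ⇒ step 3: BACBACBACBACBACAADBACAA ⇒ AAD·BAC·AA·AAD·BAC·AA·AAD·BAC·AA·AAD·BAC·AA·AAD·BAC·AA·BAC·BAC·A·AAD·BAC·AA·BAC·BAC
    A ↦ BAC
    B ↦ AAD
    C ↦ AA
    D ↦ A

A->BAC, B->AAD, C->AA, D->A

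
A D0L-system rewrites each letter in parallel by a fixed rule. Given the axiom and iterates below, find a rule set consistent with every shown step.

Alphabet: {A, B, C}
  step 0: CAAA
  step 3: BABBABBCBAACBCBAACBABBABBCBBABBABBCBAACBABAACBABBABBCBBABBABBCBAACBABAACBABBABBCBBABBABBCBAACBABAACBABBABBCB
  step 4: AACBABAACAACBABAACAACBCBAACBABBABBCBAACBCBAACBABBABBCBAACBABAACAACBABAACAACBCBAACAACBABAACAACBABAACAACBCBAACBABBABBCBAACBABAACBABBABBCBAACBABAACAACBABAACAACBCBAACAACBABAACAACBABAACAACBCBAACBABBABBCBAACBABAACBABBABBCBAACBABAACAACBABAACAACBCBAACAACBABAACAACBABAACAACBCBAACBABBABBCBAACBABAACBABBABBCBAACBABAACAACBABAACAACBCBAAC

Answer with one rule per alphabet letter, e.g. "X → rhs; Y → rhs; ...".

A->BAB, B->AAC, C->BCB

  step 3 ⇒ step 4: BABBABBCBAACBCBAACBABBABBCBBABBABBCBAACBABAACBABBABBCBBABBABBCBAACBABAACBABBABBCBBABBABBCBAACBABAACBABBABBCB ⇒ AAC·BAB·AAC·AAC·BAB·AAC·AAC·BCB·AAC·BAB·BAB·BCB·AAC·BCB·AAC·BAB·BAB·BCB·AAC·BAB·AAC·AAC·BAB·AAC·AAC·BCB·AAC·AAC·BAB·AAC·AAC·BAB·AAC·AAC·BCB·AAC·BAB·BAB·BCB·AAC·BAB·AAC·BAB·BAB·BCB·AAC·BAB·AAC·AAC·BAB·AAC·AAC·BCB·AAC·AAC·BAB·AAC·AAC·BAB·AAC·AAC·BCB·AAC·BAB·BAB·BCB·AAC·BAB·AAC·BAB·BAB·BCB·AAC·BAB·AAC·AAC·BAB·AAC·AAC·BCB·AAC·AAC·BAB·AAC·AAC·BAB·AAC·AAC·BCB·AAC·BAB·BAB·BCB·AAC·BAB·AAC·BAB·BAB·BCB·AAC·BAB·AAC·AAC·BAB·AAC·AAC·BCB·AAC
    A ↦ BAB
    B ↦ AAC
    C ↦ BCB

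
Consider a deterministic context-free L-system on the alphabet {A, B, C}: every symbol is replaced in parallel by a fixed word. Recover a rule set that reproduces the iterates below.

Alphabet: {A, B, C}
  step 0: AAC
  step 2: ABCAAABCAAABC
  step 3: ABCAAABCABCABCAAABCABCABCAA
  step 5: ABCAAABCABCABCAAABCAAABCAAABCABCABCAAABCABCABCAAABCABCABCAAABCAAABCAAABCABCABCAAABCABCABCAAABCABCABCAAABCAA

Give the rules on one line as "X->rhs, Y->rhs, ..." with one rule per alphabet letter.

A->ABC, B->A, C->A

  step 2 ⇒ step 3: ABCAAABCAAABC ⇒ ABC·A·A·ABC·ABC·ABC·A·A·ABC·ABC·ABC·A·A
    A ↦ ABC
    B ↦ A
    C ↦ A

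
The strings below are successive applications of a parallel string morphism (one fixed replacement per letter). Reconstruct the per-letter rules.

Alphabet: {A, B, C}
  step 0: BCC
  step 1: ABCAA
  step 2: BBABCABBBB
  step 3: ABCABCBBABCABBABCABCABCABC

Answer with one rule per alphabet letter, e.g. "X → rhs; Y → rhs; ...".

  step 2 ⇒ step 3: BBABCABBBB ⇒ ABC·ABC·BB·ABC·A·BB·ABC·ABC·ABC·ABC
    A ↦ BB
    B ↦ ABC
    C ↦ A

A->BB, B->ABC, C->A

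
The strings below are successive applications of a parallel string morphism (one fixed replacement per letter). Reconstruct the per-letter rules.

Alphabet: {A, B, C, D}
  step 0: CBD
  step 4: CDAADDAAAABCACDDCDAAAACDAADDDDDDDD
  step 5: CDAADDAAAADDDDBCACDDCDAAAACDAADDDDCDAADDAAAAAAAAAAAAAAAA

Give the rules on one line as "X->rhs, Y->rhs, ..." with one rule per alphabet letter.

  step 4 ⇒ step 5: CDAADDAAAABCACDDCDAAAACDAADDDDDDDD ⇒ CD·AA·D·D·AA·AA·D·D·D·D·BCA·CD·D·CD·AA·AA·CD·AA·D·D·D·D·CD·AA·D·D·AA·AA·AA·AA·AA·AA·AA·AA
    A ↦ D
    B ↦ BCA
    C ↦ CD
    D ↦ AA

A->D, B->BCA, C->CD, D->AA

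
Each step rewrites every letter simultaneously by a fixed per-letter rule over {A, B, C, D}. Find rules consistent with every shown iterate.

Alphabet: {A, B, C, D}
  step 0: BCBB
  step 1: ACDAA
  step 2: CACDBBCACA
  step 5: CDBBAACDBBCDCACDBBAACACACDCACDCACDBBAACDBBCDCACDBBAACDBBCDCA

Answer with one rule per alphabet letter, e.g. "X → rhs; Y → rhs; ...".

A->CA, B->A, C->CD, D->BB

  step 1 ⇒ step 2: ACDAA ⇒ CA·CD·BB·CA·CA
    A ↦ CA
    C ↦ CD
    D ↦ BB
  step 0 ⇒ step 1: BCBB ⇒ A·CD·A·A
    B ↦ A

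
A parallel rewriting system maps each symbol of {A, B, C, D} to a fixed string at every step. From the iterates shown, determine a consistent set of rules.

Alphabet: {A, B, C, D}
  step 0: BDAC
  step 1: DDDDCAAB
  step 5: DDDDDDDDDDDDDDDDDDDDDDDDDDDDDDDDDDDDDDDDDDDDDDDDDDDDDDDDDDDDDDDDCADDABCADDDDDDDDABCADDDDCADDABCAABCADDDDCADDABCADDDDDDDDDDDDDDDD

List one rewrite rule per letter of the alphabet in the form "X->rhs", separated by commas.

A->CA, B->DD, C->AB, D->DD

  step 0 ⇒ step 1: BDAC ⇒ DD·DD·CA·AB
    A ↦ CA
    B ↦ DD
    C ↦ AB
    D ↦ DD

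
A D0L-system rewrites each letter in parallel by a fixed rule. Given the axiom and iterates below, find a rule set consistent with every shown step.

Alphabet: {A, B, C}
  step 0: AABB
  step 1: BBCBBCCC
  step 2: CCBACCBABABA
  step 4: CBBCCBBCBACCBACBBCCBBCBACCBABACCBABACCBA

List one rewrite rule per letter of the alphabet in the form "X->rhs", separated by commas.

  step 1 ⇒ step 2: BBCBBCCC ⇒ C·C·BA·C·C·BA·BA·BA
    B ↦ C
    C ↦ BA
  step 0 ⇒ step 1: AABB ⇒ BBC·BBC·C·C
    A ↦ BBC

A->BBC, B->C, C->BA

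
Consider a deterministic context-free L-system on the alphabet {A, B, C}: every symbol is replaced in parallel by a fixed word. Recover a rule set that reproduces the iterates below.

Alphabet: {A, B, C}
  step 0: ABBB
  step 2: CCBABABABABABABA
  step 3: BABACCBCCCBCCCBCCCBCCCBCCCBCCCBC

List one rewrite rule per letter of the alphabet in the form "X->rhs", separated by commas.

A->BC, B->CC, C->BA

  step 2 ⇒ step 3: CCBABABABABABABA ⇒ BA·BA·CC·BC·CC·BC·CC·BC·CC·BC·CC·BC·CC·BC·CC·BC
    A ↦ BC
    B ↦ CC
    C ↦ BA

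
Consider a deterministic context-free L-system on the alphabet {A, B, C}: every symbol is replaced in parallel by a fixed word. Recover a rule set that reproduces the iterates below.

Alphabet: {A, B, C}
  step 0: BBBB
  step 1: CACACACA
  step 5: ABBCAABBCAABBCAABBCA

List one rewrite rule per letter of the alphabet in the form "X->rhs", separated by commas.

  step 0 ⇒ step 1: BBBB ⇒ CA·CA·CA·CA
    B ↦ CA
    A ↦ B  (constrained at step 1)
    C ↦ A  (constrained at step 1)

A->B, B->CA, C->A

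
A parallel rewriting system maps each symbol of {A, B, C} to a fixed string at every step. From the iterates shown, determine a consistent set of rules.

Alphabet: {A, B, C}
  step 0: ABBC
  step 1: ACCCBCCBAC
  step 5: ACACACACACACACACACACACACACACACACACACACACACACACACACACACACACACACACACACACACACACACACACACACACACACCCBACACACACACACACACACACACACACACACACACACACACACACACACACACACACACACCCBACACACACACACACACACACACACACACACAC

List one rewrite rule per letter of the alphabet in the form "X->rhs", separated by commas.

A->AC, B->CCB, C->AC

  step 0 ⇒ step 1: ABBC ⇒ AC·CCB·CCB·AC
    A ↦ AC
    B ↦ CCB
    C ↦ AC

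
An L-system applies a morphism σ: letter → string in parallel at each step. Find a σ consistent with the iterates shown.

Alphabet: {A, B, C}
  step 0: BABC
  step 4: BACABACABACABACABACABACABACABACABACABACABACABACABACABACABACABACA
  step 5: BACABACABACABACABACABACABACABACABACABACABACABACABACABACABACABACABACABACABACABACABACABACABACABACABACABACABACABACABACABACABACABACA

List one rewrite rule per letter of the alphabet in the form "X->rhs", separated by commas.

A->CA, B->BA, C->BA

  step 4 ⇒ step 5: BACABACABACABACABACABACABACABACABACABACABACABACABACABACABACABACA ⇒ BA·CA·BA·CA·BA·CA·BA·CA·BA·CA·BA·CA·BA·CA·BA·CA·BA·CA·BA·CA·BA·CA·BA·CA·BA·CA·BA·CA·BA·CA·BA·CA·BA·CA·BA·CA·BA·CA·BA·CA·BA·CA·BA·CA·BA·CA·BA·CA·BA·CA·BA·CA·BA·CA·BA·CA·BA·CA·BA·CA·BA·CA·BA·CA
    A ↦ CA
    B ↦ BA
    C ↦ BA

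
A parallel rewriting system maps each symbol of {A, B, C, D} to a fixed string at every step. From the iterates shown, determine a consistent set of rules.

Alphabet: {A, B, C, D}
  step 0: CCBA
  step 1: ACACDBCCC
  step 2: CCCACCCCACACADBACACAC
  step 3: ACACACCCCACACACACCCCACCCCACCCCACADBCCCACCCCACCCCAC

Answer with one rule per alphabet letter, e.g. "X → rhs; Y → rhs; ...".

A->CCC, B->DB, C->AC, D->ACA

  step 2 ⇒ step 3: CCCACCCCACACADBACACAC ⇒ AC·AC·AC·CCC·AC·AC·AC·AC·CCC·AC·CCC·AC·CCC·ACA·DB·CCC·AC·CCC·AC·CCC·AC
    A ↦ CCC
    B ↦ DB
    C ↦ AC
    D ↦ ACA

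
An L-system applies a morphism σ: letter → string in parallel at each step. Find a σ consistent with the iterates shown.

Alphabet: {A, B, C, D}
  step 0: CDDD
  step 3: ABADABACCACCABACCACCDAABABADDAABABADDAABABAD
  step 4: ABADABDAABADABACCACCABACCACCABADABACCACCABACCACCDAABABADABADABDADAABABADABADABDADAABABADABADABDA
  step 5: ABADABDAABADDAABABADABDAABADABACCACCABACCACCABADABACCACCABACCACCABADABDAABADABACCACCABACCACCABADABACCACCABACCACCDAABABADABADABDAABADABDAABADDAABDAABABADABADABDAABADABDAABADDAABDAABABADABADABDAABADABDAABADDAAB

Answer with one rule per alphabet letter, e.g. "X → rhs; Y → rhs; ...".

A->AB, B->AD, C->ACC, D->DA

  step 4 ⇒ step 5: ABADABDAABADABACCACCABACCACCABADABACCACCABACCACCDAABABADABADABDADAABABADABADABDADAABABADABADABDA ⇒ AB·AD·AB·DA·AB·AD·DA·AB·AB·AD·AB·DA·AB·AD·AB·ACC·ACC·AB·ACC·ACC·AB·AD·AB·ACC·ACC·AB·ACC·ACC·AB·AD·AB·DA·AB·AD·AB·ACC·ACC·AB·ACC·ACC·AB·AD·AB·ACC·ACC·AB·ACC·ACC·DA·AB·AB·AD·AB·AD·AB·DA·AB·AD·AB·DA·AB·AD·DA·AB·DA·AB·AB·AD·AB·AD·AB·DA·AB·AD·AB·DA·AB·AD·DA·AB·DA·AB·AB·AD·AB·AD·AB·DA·AB·AD·AB·DA·AB·AD·DA·AB
    A ↦ AB
    B ↦ AD
    C ↦ ACC
    D ↦ DA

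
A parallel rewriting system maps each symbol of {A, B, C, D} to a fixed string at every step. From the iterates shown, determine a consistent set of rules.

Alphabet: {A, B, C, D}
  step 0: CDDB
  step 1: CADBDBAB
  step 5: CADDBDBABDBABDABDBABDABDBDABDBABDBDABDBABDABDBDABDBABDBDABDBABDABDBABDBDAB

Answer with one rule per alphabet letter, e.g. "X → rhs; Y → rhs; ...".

A->D, B->AB, C->CA, D->DB

  step 0 ⇒ step 1: CDDB ⇒ CA·DB·DB·AB
    B ↦ AB
    C ↦ CA
    D ↦ DB
    A ↦ D  (constrained at step 1)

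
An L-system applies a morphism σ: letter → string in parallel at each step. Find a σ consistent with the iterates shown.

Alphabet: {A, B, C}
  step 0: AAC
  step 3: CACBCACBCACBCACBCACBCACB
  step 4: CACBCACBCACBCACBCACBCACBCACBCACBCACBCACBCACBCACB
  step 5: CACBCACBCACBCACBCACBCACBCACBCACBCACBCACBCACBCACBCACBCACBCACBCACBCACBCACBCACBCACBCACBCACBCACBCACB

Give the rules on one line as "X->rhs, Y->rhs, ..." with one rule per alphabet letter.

A->CB, B->CB, C->CA

  step 4 ⇒ step 5: CACBCACBCACBCACBCACBCACBCACBCACBCACBCACBCACBCACB ⇒ CA·CB·CA·CB·CA·CB·CA·CB·CA·CB·CA·CB·CA·CB·CA·CB·CA·CB·CA·CB·CA·CB·CA·CB·CA·CB·CA·CB·CA·CB·CA·CB·CA·CB·CA·CB·CA·CB·CA·CB·CA·CB·CA·CB·CA·CB·CA·CB
    A ↦ CB
    B ↦ CB
    C ↦ CA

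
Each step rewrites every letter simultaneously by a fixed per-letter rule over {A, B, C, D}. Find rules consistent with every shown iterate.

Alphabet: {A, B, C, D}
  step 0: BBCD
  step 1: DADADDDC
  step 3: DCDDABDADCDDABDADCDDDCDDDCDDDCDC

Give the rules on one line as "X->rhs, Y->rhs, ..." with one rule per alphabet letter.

  step 0 ⇒ step 1: BBCD ⇒ DA·DA·DD·DC
    B ↦ DA
    C ↦ DD
    D ↦ DC
    A ↦ AB  (constrained at step 1)

A->AB, B->DA, C->DD, D->DC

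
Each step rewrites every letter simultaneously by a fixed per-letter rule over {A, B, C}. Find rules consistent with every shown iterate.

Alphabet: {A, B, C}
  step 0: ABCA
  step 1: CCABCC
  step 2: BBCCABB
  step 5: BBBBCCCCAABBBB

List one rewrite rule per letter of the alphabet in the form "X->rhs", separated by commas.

A->CC, B->A, C->B

  step 1 ⇒ step 2: CCABCC ⇒ B·B·CC·A·B·B
    A ↦ CC
    B ↦ A
    C ↦ B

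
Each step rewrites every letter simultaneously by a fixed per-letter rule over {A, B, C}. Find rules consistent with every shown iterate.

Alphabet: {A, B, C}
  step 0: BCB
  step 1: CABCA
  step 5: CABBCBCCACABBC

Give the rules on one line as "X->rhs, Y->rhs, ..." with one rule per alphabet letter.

  step 0 ⇒ step 1: BCB ⇒ CA·B·CA
    B ↦ CA
    C ↦ B
    A ↦ C  (constrained at step 1)

A->C, B->CA, C->B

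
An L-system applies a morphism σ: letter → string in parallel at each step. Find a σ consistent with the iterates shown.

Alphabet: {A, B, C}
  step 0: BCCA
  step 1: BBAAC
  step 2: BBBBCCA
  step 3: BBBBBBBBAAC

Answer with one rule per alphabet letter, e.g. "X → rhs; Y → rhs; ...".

  step 2 ⇒ step 3: BBBBCCA ⇒ BB·BB·BB·BB·A·A·C
    A ↦ C
    B ↦ BB
    C ↦ A

A->C, B->BB, C->A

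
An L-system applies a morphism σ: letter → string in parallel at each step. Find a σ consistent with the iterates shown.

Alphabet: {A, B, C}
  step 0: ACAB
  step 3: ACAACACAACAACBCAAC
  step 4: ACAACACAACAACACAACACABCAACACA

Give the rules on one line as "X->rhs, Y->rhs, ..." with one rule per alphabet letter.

A->AC, B->BC, C->A

  step 3 ⇒ step 4: ACAACACAACAACBCAAC ⇒ AC·A·AC·AC·A·AC·A·AC·AC·A·AC·AC·A·BC·A·AC·AC·A
    A ↦ AC
    B ↦ BC
    C ↦ A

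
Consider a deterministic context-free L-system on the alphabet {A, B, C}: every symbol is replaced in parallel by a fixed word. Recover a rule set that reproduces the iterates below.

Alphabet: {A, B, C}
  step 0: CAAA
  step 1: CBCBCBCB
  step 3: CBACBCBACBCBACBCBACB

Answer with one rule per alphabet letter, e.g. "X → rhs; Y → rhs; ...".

A->CB, B->A, C->CB

  step 0 ⇒ step 1: CAAA ⇒ CB·CB·CB·CB
    A ↦ CB
    C ↦ CB
    B ↦ A  (constrained at step 1)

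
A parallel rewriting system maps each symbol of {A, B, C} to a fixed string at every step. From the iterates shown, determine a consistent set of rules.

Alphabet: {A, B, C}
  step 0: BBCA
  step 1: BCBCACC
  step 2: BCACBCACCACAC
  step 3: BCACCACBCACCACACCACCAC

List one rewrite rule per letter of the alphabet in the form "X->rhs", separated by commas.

A->C, B->BC, C->AC

  step 2 ⇒ step 3: BCACBCACCACAC ⇒ BC·AC·C·AC·BC·AC·C·AC·AC·C·AC·C·AC
    A ↦ C
    B ↦ BC
    C ↦ AC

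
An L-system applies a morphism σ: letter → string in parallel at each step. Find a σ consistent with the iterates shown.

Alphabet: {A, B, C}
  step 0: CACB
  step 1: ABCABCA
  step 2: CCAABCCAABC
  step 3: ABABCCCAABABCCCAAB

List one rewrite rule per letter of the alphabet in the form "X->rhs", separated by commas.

A->C, B->CA, C->AB

  step 2 ⇒ step 3: CCAABCCAABC ⇒ AB·AB·C·C·CA·AB·AB·C·C·CA·AB
    A ↦ C
    B ↦ CA
    C ↦ AB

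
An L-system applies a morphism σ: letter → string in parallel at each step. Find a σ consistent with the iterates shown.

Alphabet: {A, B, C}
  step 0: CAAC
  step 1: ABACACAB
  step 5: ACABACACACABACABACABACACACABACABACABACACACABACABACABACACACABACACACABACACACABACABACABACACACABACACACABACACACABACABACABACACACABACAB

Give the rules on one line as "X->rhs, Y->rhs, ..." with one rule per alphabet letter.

A->AC, B->AC, C->AB

  step 0 ⇒ step 1: CAAC ⇒ AB·AC·AC·AB
    A ↦ AC
    C ↦ AB
    B ↦ AC  (constrained at step 1)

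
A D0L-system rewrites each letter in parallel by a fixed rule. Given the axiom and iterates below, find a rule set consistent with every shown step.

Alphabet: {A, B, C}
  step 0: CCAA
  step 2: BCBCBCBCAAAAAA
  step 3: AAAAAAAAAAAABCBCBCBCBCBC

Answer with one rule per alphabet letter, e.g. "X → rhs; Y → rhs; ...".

A->BC, B->A, C->AA

  step 2 ⇒ step 3: BCBCBCBCAAAAAA ⇒ A·AA·A·AA·A·AA·A·AA·BC·BC·BC·BC·BC·BC
    A ↦ BC
    B ↦ A
    C ↦ AA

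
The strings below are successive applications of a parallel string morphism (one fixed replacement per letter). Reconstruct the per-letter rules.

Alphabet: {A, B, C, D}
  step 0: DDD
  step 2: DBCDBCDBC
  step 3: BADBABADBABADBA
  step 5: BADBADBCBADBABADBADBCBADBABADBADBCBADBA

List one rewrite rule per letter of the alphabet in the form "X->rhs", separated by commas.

  step 2 ⇒ step 3: DBCDBCDBC ⇒ BA·DB·A·BA·DB·A·BA·DB·A
    B ↦ DB
    C ↦ A
    D ↦ BA
    A ↦ C  (constrained at step 3)

A->C, B->DB, C->A, D->BA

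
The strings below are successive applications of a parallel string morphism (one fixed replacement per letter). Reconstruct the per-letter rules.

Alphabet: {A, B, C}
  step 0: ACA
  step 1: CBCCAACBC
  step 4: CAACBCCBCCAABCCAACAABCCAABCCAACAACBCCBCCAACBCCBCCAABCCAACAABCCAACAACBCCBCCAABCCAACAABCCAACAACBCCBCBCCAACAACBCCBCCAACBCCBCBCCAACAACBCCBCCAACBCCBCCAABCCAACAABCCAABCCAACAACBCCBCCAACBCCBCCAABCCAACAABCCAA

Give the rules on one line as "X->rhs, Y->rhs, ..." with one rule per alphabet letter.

A->CBC, B->BC, C->CAA

  step 0 ⇒ step 1: ACA ⇒ CBC·CAA·CBC
    A ↦ CBC
    C ↦ CAA
    B ↦ BC  (constrained at step 1)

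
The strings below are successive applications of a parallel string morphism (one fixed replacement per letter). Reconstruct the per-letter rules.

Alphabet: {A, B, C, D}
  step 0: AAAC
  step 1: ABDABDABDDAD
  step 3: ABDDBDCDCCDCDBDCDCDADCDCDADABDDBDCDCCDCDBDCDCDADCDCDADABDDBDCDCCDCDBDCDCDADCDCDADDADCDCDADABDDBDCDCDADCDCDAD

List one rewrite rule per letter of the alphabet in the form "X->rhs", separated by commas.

  step 0 ⇒ step 1: AAAC ⇒ ABD·ABD·ABD·DAD
    A ↦ ABD
    C ↦ DAD
    B ↦ DBD  (constrained at step 1)
    D ↦ CDC  (constrained at step 1)

A->ABD, B->DBD, C->DAD, D->CDC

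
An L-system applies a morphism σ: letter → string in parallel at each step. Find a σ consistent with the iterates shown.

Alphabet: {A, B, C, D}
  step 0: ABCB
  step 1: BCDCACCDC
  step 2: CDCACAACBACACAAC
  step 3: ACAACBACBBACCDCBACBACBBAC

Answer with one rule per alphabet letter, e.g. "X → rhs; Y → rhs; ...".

A->B, B->CDC, C->AC, D->A

  step 2 ⇒ step 3: CDCACAACBACACAAC ⇒ AC·A·AC·B·AC·B·B·AC·CDC·B·AC·B·AC·B·B·AC
    A ↦ B
    B ↦ CDC
    C ↦ AC
    D ↦ A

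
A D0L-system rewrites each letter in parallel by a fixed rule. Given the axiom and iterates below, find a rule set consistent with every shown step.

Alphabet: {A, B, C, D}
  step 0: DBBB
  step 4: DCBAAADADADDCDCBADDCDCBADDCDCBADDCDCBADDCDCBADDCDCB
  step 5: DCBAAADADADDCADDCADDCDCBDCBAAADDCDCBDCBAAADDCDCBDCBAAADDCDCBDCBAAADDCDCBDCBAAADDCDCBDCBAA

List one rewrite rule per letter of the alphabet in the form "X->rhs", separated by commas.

A->AD, B->AA, C->B, D->DC

  step 4 ⇒ step 5: DCBAAADADADDCDCBADDCDCBADDCDCBADDCDCBADDCDCBADDCDCB ⇒ DC·B·AA·AD·AD·AD·DC·AD·DC·AD·DC·DC·B·DC·B·AA·AD·DC·DC·B·DC·B·AA·AD·DC·DC·B·DC·B·AA·AD·DC·DC·B·DC·B·AA·AD·DC·DC·B·DC·B·AA·AD·DC·DC·B·DC·B·AA
    A ↦ AD
    B ↦ AA
    C ↦ B
    D ↦ DC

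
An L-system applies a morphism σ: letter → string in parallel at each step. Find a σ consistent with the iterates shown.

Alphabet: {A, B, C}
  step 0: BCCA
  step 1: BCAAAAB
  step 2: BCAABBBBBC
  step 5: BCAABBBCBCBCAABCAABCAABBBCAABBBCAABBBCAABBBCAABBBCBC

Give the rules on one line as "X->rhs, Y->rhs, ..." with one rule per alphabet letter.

  step 1 ⇒ step 2: BCAAAAB ⇒ BC·AA·B·B·B·B·BC
    A ↦ B
    B ↦ BC
    C ↦ AA

A->B, B->BC, C->AA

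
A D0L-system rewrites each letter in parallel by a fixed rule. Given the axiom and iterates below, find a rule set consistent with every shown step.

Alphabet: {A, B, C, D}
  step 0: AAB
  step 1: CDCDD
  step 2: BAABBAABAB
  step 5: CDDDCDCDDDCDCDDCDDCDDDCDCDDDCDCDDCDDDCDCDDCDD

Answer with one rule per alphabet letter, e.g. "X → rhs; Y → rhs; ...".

A->CD, B->D, C->BA, D->AB

  step 1 ⇒ step 2: CDCDD ⇒ BA·AB·BA·AB·AB
    C ↦ BA
    D ↦ AB
  step 0 ⇒ step 1: AAB ⇒ CD·CD·D
    A ↦ CD
  step 0 ⇒ step 1: AAB ⇒ CD·CD·D
    B ↦ D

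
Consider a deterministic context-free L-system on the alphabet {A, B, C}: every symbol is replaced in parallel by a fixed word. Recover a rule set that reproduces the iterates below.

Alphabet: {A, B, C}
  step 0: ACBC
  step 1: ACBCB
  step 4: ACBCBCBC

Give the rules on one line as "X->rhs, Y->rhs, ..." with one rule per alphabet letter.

A->AC, B->C, C->B

  step 0 ⇒ step 1: ACBC ⇒ AC·B·C·B
    A ↦ AC
    B ↦ C
    C ↦ B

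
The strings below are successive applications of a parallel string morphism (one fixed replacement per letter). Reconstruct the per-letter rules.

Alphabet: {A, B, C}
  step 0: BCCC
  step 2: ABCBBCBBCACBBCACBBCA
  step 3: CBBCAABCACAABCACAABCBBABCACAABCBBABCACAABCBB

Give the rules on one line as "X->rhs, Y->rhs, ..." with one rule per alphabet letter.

  step 2 ⇒ step 3: ABCBBCBBCACBBCACBBCA ⇒ CBB·CA·AB·CA·CA·AB·CA·CA·AB·CBB·AB·CA·CA·AB·CBB·AB·CA·CA·AB·CBB
    A ↦ CBB
    B ↦ CA
    C ↦ AB

A->CBB, B->CA, C->AB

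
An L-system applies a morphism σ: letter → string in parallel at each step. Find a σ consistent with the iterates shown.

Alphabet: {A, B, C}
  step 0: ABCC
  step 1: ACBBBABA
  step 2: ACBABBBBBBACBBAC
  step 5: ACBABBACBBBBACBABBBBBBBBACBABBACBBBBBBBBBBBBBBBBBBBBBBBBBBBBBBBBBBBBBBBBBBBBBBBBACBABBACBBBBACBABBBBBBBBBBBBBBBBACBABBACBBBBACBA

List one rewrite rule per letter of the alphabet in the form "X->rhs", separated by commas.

A->AC, B->BB, C->BA

  step 1 ⇒ step 2: ACBBBABA ⇒ AC·BA·BB·BB·BB·AC·BB·AC
    A ↦ AC
    B ↦ BB
    C ↦ BA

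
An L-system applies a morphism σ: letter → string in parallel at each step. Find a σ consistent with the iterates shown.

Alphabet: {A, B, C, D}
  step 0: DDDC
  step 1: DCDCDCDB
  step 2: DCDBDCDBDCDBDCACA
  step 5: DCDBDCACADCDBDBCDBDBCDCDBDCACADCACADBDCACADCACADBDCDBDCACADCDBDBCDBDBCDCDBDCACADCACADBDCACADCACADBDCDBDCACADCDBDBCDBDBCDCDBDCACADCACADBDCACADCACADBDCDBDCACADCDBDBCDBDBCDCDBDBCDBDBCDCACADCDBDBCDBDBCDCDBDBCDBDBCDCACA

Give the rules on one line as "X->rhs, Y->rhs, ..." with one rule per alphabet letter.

  step 1 ⇒ step 2: DCDCDCDB ⇒ DC·DB·DC·DB·DC·DB·DC·ACA
    B ↦ ACA
    C ↦ DB
    D ↦ DC
    A ↦ DBC  (constrained at step 2)

A->DBC, B->ACA, C->DB, D->DC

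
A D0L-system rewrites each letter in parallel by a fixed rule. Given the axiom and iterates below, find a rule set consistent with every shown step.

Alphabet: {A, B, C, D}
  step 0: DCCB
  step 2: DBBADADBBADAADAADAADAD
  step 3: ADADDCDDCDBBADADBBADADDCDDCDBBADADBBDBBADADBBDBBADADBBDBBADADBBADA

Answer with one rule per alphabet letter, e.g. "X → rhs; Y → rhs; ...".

  step 2 ⇒ step 3: DBBADADBBADAADAADAADAD ⇒ ADA·DDC·DDC·DBB·ADA·DBB·ADA·DDC·DDC·DBB·ADA·DBB·DBB·ADA·DBB·DBB·ADA·DBB·DBB·ADA·DBB·ADA
    A ↦ DBB
    B ↦ DDC
    D ↦ ADA
    C ↦ D  (constrained at step 0)

A->DBB, B->DDC, C->D, D->ADA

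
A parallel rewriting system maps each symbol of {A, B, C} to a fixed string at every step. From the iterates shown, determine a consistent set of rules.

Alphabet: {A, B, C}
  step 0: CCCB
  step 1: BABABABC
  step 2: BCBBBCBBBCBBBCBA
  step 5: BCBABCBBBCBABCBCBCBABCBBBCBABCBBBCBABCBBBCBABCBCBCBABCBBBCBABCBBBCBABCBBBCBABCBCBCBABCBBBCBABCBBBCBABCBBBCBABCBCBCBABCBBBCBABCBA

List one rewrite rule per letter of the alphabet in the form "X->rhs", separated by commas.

A->BB, B->BC, C->BA

  step 1 ⇒ step 2: BABABABC ⇒ BC·BB·BC·BB·BC·BB·BC·BA
    A ↦ BB
    B ↦ BC
    C ↦ BA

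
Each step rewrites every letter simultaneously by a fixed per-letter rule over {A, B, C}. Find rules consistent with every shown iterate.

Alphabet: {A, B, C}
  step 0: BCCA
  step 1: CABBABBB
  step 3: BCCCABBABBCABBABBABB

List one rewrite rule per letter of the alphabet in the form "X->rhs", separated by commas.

A->B, B->C, C->ABB

  step 0 ⇒ step 1: BCCA ⇒ C·ABB·ABB·B
    A ↦ B
    B ↦ C
    C ↦ ABB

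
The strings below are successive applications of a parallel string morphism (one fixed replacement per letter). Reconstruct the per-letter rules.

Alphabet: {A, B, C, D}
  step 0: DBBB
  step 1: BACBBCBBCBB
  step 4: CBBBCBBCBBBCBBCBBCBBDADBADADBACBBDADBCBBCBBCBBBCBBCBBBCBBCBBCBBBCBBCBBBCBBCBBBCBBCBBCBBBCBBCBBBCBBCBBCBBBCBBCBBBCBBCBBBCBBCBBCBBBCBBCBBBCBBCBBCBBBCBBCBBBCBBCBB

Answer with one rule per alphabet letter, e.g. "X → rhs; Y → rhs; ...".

  step 0 ⇒ step 1: DBBB ⇒ BA·CBB·CBB·CBB
    B ↦ CBB
    D ↦ BA
    A ↦ DAD  (constrained at step 1)
    C ↦ B  (constrained at step 1)

A->DAD, B->CBB, C->B, D->BA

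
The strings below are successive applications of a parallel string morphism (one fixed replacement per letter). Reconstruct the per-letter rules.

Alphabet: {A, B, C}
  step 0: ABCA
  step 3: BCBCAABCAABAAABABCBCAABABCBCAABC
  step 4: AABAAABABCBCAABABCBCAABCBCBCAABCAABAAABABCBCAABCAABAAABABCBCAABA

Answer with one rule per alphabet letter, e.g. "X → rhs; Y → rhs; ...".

A->BC, B->AA, C->BA

  step 3 ⇒ step 4: BCBCAABCAABAAABABCBCAABABCBCAABC ⇒ AA·BA·AA·BA·BC·BC·AA·BA·BC·BC·AA·BC·BC·BC·AA·BC·AA·BA·AA·BA·BC·BC·AA·BC·AA·BA·AA·BA·BC·BC·AA·BA
    A ↦ BC
    B ↦ AA
    C ↦ BA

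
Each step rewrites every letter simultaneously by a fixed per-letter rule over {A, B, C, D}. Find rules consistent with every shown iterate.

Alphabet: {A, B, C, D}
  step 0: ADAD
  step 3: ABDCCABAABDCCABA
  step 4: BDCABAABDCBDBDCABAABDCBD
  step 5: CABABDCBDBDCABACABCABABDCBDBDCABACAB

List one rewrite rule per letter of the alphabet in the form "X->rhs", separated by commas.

A->BD, B->C, C->A, D->AB

  step 4 ⇒ step 5: BDCABAABDCBDBDCABAABDCBD ⇒ C·AB·A·BD·C·BD·BD·C·AB·A·C·AB·C·AB·A·BD·C·BD·BD·C·AB·A·C·AB
    A ↦ BD
    B ↦ C
    C ↦ A
    D ↦ AB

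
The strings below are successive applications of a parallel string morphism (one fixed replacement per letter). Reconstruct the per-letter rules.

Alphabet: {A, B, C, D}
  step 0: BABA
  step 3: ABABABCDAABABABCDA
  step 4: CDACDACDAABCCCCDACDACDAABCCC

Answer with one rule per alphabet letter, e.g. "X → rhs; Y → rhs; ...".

  step 3 ⇒ step 4: ABABABCDAABABABCDA ⇒ C·DA·C·DA·C·DA·AB·CC·C·C·DA·C·DA·C·DA·AB·CC·C
    A ↦ C
    B ↦ DA
    C ↦ AB
    D ↦ CC

A->C, B->DA, C->AB, D->CC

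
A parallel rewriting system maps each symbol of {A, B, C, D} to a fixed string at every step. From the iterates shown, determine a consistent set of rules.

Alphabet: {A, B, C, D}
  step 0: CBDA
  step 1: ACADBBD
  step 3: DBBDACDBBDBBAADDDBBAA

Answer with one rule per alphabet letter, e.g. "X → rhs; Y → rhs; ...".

A->D, B->A, C->AC, D->DBB

  step 0 ⇒ step 1: CBDA ⇒ AC·A·DBB·D
    A ↦ D
    B ↦ A
    C ↦ AC
    D ↦ DBB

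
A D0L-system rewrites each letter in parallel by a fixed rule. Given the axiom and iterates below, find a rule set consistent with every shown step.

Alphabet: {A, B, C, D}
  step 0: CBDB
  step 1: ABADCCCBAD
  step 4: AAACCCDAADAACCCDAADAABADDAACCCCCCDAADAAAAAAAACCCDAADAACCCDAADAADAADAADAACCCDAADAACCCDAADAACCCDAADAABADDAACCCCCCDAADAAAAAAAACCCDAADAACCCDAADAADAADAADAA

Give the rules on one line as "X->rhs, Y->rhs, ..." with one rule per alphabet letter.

  step 0 ⇒ step 1: CBDB ⇒ A·BAD·CCC·BAD
    B ↦ BAD
    C ↦ A
    D ↦ CCC
    A ↦ DAA  (constrained at step 1)

A->DAA, B->BAD, C->A, D->CCC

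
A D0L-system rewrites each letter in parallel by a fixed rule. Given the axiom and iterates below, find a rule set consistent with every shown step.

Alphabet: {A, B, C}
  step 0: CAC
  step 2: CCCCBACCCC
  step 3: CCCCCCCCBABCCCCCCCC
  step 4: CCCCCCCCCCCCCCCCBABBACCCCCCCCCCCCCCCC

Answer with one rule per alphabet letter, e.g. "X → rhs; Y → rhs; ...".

A->B, B->BA, C->CC

  step 3 ⇒ step 4: CCCCCCCCBABCCCCCCCC ⇒ CC·CC·CC·CC·CC·CC·CC·CC·BA·B·BA·CC·CC·CC·CC·CC·CC·CC·CC
    A ↦ B
    B ↦ BA
    C ↦ CC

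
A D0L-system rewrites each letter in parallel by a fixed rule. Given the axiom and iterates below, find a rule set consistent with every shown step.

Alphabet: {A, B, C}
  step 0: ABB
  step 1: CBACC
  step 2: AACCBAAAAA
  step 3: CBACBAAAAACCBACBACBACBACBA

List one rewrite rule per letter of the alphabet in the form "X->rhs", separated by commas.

A->CBA, B->C, C->AA

  step 2 ⇒ step 3: AACCBAAAAA ⇒ CBA·CBA·AA·AA·C·CBA·CBA·CBA·CBA·CBA
    A ↦ CBA
    B ↦ C
    C ↦ AA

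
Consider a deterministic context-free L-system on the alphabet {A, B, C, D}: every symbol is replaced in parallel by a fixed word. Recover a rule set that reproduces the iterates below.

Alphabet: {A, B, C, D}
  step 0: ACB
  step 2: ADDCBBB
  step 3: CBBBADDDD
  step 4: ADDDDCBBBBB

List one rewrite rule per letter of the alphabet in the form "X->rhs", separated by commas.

A->CB, B->D, C->AD, D->B

  step 3 ⇒ step 4: CBBBADDDD ⇒ AD·D·D·D·CB·B·B·B·B
    A ↦ CB
    B ↦ D
    C ↦ AD
    D ↦ B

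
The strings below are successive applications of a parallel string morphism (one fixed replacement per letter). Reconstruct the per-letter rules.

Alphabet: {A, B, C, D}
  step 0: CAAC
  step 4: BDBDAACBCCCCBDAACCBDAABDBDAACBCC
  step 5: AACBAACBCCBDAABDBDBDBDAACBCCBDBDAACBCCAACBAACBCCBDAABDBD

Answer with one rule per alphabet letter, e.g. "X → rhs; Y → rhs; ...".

  step 4 ⇒ step 5: BDBDAACBCCCCBDAACCBDAABDBDAACBCC ⇒ AA·CB·AA·CB·C·C·BD·AA·BD·BD·BD·BD·AA·CB·C·C·BD·BD·AA·CB·C·C·AA·CB·AA·CB·C·C·BD·AA·BD·BD
    A ↦ C
    B ↦ AA
    C ↦ BD
    D ↦ CB

A->C, B->AA, C->BD, D->CB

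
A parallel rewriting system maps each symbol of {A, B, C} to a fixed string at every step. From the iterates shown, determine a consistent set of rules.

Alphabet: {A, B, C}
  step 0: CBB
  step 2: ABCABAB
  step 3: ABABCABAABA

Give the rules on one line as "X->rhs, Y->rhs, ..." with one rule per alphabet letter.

  step 2 ⇒ step 3: ABCABAB ⇒ AB·A·BC·AB·A·AB·A
    A ↦ AB
    B ↦ A
    C ↦ BC

A->AB, B->A, C->BC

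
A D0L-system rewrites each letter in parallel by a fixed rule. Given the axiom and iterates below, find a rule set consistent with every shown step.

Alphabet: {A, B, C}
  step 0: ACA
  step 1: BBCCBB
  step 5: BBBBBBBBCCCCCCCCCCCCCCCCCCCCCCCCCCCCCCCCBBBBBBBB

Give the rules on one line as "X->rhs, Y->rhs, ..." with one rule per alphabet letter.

  step 0 ⇒ step 1: ACA ⇒ BB·CC·BB
    A ↦ BB
    C ↦ CC
    B ↦ A  (constrained at step 1)

A->BB, B->A, C->CC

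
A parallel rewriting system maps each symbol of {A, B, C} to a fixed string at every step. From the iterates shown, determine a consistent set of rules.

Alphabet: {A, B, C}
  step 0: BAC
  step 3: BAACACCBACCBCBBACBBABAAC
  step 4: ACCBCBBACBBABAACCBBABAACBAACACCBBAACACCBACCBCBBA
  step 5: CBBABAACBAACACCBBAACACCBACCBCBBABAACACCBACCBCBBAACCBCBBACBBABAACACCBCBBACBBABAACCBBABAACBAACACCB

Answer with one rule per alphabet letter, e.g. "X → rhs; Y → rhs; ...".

A->CB, B->AC, C->BA

  step 4 ⇒ step 5: ACCBCBBACBBABAACCBBABAACBAACACCBBAACACCBACCBCBBA ⇒ CB·BA·BA·AC·BA·AC·AC·CB·BA·AC·AC·CB·AC·CB·CB·BA·BA·AC·AC·CB·AC·CB·CB·BA·AC·CB·CB·BA·CB·BA·BA·AC·AC·CB·CB·BA·CB·BA·BA·AC·CB·BA·BA·AC·BA·AC·AC·CB
    A ↦ CB
    B ↦ AC
    C ↦ BA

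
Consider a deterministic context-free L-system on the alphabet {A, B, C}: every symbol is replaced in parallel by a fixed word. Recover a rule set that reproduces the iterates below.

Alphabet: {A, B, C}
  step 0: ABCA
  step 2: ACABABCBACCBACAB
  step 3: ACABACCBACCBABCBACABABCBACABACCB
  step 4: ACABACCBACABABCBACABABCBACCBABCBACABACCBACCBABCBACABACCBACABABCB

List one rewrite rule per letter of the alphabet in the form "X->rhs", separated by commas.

  step 3 ⇒ step 4: ACABACCBACCBABCBACABABCBACABACCB ⇒ AC·AB·AC·CB·AC·AB·AB·CB·AC·AB·AB·CB·AC·CB·AB·CB·AC·AB·AC·CB·AC·CB·AB·CB·AC·AB·AC·CB·AC·AB·AB·CB
    A ↦ AC
    B ↦ CB
    C ↦ AB

A->AC, B->CB, C->AB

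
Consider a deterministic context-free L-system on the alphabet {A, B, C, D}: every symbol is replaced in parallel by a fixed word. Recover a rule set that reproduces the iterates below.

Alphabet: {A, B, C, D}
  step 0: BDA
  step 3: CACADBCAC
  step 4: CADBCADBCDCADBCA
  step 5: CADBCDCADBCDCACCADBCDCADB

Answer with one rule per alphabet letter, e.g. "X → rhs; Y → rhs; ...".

  step 4 ⇒ step 5: CADBCADBCDCADBCA ⇒ CA·DB·C·D·CA·DB·C·D·CA·C·CA·DB·C·D·CA·DB
    A ↦ DB
    B ↦ D
    C ↦ CA
    D ↦ C

A->DB, B->D, C->CA, D->C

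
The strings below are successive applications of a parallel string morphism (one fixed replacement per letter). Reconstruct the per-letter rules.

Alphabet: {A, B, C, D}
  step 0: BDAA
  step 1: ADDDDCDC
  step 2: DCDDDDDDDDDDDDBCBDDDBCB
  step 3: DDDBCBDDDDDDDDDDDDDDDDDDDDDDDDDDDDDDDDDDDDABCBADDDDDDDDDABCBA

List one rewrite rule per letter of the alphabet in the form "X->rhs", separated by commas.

A->DC, B->A, C->BCB, D->DDD

  step 2 ⇒ step 3: DCDDDDDDDDDDDDBCBDDDBCB ⇒ DDD·BCB·DDD·DDD·DDD·DDD·DDD·DDD·DDD·DDD·DDD·DDD·DDD·DDD·A·BCB·A·DDD·DDD·DDD·A·BCB·A
    B ↦ A
    C ↦ BCB
    D ↦ DDD
  step 0 ⇒ step 1: BDAA ⇒ A·DDD·DC·DC
    A ↦ DC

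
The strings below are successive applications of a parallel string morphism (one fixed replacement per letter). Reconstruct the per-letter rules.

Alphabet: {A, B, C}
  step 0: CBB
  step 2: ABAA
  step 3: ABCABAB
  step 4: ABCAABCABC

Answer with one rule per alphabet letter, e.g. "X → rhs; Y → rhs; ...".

  step 3 ⇒ step 4: ABCABAB ⇒ AB·C·A·AB·C·AB·C
    A ↦ AB
    B ↦ C
    C ↦ A

A->AB, B->C, C->A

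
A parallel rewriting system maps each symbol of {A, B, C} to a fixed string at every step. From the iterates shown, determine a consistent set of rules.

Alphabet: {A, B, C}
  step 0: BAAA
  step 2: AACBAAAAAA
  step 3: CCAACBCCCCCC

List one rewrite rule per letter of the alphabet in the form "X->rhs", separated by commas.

A->C, B->CB, C->AA

  step 2 ⇒ step 3: AACBAAAAAA ⇒ C·C·AA·CB·C·C·C·C·C·C
    A ↦ C
    B ↦ CB
    C ↦ AA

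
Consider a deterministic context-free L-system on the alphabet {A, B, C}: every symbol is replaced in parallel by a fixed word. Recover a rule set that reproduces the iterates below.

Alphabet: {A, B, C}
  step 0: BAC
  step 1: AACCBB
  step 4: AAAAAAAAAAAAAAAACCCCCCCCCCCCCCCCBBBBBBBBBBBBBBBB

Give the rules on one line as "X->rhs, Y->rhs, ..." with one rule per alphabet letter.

A->CC, B->AA, C->BB

  step 0 ⇒ step 1: BAC ⇒ AA·CC·BB
    A ↦ CC
    B ↦ AA
    C ↦ BB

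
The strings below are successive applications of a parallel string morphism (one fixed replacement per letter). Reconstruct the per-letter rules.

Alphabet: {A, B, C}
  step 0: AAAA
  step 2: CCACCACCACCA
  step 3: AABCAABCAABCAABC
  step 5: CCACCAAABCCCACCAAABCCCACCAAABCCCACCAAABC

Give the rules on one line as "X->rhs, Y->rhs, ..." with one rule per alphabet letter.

  step 2 ⇒ step 3: CCACCACCACCA ⇒ A·A·BC·A·A·BC·A·A·BC·A·A·BC
    A ↦ BC
    C ↦ A
    B ↦ CC  (constrained at step 3)

A->BC, B->CC, C->A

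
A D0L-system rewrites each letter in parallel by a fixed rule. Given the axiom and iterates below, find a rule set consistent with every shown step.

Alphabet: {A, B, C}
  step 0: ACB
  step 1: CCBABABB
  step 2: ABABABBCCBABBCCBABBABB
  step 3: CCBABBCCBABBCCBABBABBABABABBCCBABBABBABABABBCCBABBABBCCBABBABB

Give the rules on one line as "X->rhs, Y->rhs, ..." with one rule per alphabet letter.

A->CCB, B->ABB, C->AB

  step 2 ⇒ step 3: ABABABBCCBABBCCBABBABB ⇒ CCB·ABB·CCB·ABB·CCB·ABB·ABB·AB·AB·ABB·CCB·ABB·ABB·AB·AB·ABB·CCB·ABB·ABB·CCB·ABB·ABB
    A ↦ CCB
    B ↦ ABB
    C ↦ AB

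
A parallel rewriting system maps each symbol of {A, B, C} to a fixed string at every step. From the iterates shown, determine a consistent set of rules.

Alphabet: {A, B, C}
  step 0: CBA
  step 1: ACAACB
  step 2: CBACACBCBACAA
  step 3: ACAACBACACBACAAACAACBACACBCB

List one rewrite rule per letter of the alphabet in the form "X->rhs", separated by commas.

A->CB, B->A, C->ACA

  step 2 ⇒ step 3: CBACACBCBACAA ⇒ ACA·A·CB·ACA·CB·ACA·A·ACA·A·CB·ACA·CB·CB
    A ↦ CB
    B ↦ A
    C ↦ ACA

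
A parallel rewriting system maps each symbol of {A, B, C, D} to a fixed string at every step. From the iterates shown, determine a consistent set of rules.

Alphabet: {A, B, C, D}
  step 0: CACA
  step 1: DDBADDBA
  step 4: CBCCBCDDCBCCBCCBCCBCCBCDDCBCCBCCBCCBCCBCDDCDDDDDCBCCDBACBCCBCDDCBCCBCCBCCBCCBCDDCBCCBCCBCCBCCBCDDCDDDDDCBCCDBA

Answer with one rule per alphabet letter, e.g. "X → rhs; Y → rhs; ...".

  step 0 ⇒ step 1: CACA ⇒ DD·BA·DD·BA
    A ↦ BA
    C ↦ DD
    B ↦ CD  (constrained at step 1)
    D ↦ CBC  (constrained at step 1)

A->BA, B->CD, C->DD, D->CBC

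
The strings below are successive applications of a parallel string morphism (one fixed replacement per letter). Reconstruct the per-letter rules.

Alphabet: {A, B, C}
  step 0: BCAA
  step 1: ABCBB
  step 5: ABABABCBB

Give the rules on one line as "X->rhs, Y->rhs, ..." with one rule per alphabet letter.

  step 0 ⇒ step 1: BCAA ⇒ A·BC·B·B
    A ↦ B
    B ↦ A
    C ↦ BC

A->B, B->A, C->BC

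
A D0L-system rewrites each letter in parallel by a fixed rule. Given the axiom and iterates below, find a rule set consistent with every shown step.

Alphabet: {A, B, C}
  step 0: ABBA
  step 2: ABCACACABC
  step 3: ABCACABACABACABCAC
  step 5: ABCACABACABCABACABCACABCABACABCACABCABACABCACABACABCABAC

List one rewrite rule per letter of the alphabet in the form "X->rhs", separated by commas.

  step 2 ⇒ step 3: ABCACACABC ⇒ AB·C·AC·AB·AC·AB·AC·AB·C·AC
    A ↦ AB
    B ↦ C
    C ↦ AC

A->AB, B->C, C->AC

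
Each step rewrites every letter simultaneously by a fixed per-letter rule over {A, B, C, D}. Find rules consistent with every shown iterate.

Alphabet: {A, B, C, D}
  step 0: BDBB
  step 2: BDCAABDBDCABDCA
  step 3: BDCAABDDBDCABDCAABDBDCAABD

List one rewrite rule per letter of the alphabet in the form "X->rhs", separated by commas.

A->D, B->BD, C->AB, D->CA

  step 2 ⇒ step 3: BDCAABDBDCABDCA ⇒ BD·CA·AB·D·D·BD·CA·BD·CA·AB·D·BD·CA·AB·D
    A ↦ D
    B ↦ BD
    C ↦ AB
    D ↦ CA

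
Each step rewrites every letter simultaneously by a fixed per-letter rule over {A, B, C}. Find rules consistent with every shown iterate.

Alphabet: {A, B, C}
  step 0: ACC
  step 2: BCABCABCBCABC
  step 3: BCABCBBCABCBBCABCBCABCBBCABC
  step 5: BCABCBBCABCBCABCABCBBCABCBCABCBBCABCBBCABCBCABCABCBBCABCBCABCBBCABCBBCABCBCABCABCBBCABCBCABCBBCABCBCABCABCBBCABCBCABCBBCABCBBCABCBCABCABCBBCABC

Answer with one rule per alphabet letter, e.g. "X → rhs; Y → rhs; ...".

A->B, B->BCA, C->BC

  step 2 ⇒ step 3: BCABCABCBCABC ⇒ BCA·BC·B·BCA·BC·B·BCA·BC·BCA·BC·B·BCA·BC
    A ↦ B
    B ↦ BCA
    C ↦ BC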